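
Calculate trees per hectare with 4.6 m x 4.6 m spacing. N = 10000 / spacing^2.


N = 10000 / 4.6^2 = 10000 / 21.16 = 472.590 ≈ 473 trees/ha

473 trees/ha


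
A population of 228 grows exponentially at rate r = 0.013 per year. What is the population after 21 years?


r*t = 0.013 * 21 = 0.273
exp(0.273) = 1.31390
N = 228 * 1.31390 = 299.569 ≈ 300

300


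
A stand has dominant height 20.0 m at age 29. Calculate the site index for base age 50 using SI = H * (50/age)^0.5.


50/29 = 1.72414
(1.72414)^0.5 = 1.31307
SI = 20.0 * 1.31307 = 26.2614 ≈ 26.3 m

26.3 m


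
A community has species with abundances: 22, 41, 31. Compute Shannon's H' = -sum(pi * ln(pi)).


Total N = 22 + 41 + 31 = 94
Per-species terms:
  p = 22/94 = 0.234043; ln(p) = -1.452250; p*ln(p) = 0.234043 * (-1.452250) = -0.339889
  p = 41/94 = 0.436170; ln(p) = -0.829723; p*ln(p) = 0.436170 * (-0.829723) = -0.361900
  p = 31/94 = 0.329787; ln(p) = -1.109308; p*ln(p) = 0.329787 * (-1.109308) = -0.365835
sum(p*ln(p)) = (-0.339889) + (-0.361900) + (-0.365835) = -1.067624
H' = -(-1.067624) = 1.067624 ≈ 1.0676

1.0676


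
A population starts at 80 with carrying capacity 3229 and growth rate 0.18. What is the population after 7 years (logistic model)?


(K - N0)/N0 = (3229 - 80)/80 = 3149/80 = 39.3625
r*t = 0.18 * 7 = 1.26; exp(-1.26) = 0.283654
39.3625 * 0.283654 = 11.1653
1 + 11.1653 = 12.1653
N = 3229 / 12.1653 = 265.427 ≈ 265

265


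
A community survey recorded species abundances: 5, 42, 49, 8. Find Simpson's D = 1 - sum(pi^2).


Total N = 5 + 42 + 49 + 8 = 104
Per-species terms:
  p = 5/104 = 0.048077; p^2 = 0.048077^2 = 0.002311
  p = 42/104 = 0.403846; p^2 = 0.403846^2 = 0.163092
  p = 49/104 = 0.471154; p^2 = 0.471154^2 = 0.221986
  p = 8/104 = 0.076923; p^2 = 0.076923^2 = 0.005917
sum(p^2) = 0.002311 + 0.163092 + 0.221986 + 0.005917 = 0.393306
D = 1 - 0.393306 = 0.606694 ≈ 0.6067

0.6067


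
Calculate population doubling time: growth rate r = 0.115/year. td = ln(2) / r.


td = ln(2) / 0.115 = 0.693147 / 0.115 = 6.02737 ≈ 6.0 years

6.0 years


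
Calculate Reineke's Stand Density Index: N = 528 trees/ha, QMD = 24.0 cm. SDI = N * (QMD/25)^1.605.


QMD/25 = 24.0/25 = 0.96
(0.96)^1.605 = exp(1.605 * ln(0.96)) = exp(1.605 * (-0.0408220)) = exp(-0.0655193) = 0.936581
SDI = 528 * 0.936581 = 494.515 ≈ 495

495


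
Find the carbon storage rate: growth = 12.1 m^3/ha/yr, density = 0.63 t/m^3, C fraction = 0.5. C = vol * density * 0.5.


C = 12.1 * 0.63 * 0.5 = 3.8115 ≈ 3.81 t C/ha/yr

3.81 t C/ha/yr


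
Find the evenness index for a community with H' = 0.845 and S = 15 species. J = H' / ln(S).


ln(15) = 2.70805
J = H' / ln(S) = 0.845 / 2.70805 = 0.312033 ≈ 0.3120

0.3120


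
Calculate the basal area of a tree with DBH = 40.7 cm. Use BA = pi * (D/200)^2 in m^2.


D/200 = 40.7/200 = 0.2035 m
(D/200)^2 = 0.2035^2 = 0.04141225
BA = 3.141593 * 0.04141225 = 0.130100 ≈ 0.1301 m^2

0.1301 m^2


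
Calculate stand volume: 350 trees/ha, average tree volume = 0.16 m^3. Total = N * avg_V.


V_stand = 350 * 0.16 = 56.0 m^3/ha

56.0 m^3/ha


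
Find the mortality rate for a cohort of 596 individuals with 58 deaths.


Mortality rate = 58 / 596 = 0.097315 ≈ 0.0973

0.0973


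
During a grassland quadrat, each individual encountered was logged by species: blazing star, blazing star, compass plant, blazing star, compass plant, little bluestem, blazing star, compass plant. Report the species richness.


Total individuals logged = 8
Distinct species (count of individuals): blazing star (4), compass plant (3), little bluestem (1)
Species richness = number of distinct species = 3

3


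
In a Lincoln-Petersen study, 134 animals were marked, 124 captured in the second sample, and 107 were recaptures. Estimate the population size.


N = M * C / R = 134 * 124 / 107 = 16616 / 107 = 155.29 ≈ 155

155 individuals


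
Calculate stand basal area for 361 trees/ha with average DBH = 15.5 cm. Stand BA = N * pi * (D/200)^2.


(D/200)^2 = (15.5/200)^2 = 0.0775^2 = 0.00600625
Individual BA = 3.141593 * 0.00600625 = 0.0188692 m^2
Stand BA = 361 * 0.0188692 = 6.81178 ≈ 6.81 m^2/ha

6.81 m^2/ha


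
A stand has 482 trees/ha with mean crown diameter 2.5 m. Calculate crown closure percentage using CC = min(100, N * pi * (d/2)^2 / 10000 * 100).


(d/2)^2 = (2.5/2)^2 = 1.25^2 = 1.5625
Crown area = 3.141593 * 1.5625 = 4.90874 m^2
N * area / 10000 * 100 = 482 * 4.90874 / 10000 * 100 = 23.6601
CC = min(100, 23.6601) = 23.6601 ≈ 23.7%

23.7%


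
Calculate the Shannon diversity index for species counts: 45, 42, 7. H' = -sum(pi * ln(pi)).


Total N = 45 + 42 + 7 = 94
Per-species terms:
  p = 45/94 = 0.478723; ln(p) = -0.736633; p*ln(p) = 0.478723 * (-0.736633) = -0.352643
  p = 42/94 = 0.446809; ln(p) = -0.805624; p*ln(p) = 0.446809 * (-0.805624) = -0.359960
  p = 7/94 = 0.074468; ln(p) = -2.597386; p*ln(p) = 0.074468 * (-2.597386) = -0.193422
sum(p*ln(p)) = (-0.352643) + (-0.359960) + (-0.193422) = -0.906025
H' = -(-0.906025) = 0.906025 ≈ 0.9060

0.9060


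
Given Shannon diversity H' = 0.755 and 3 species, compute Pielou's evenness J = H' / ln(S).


ln(3) = 1.09861
J = H' / ln(S) = 0.755 / 1.09861 = 0.687232 ≈ 0.6872

0.6872


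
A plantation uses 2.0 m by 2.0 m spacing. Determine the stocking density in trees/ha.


N = 10000 / 2.0^2 = 10000 / 4 = 2500.00 ≈ 2500 trees/ha

2500 trees/ha


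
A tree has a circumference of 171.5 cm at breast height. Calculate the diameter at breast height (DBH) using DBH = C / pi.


DBH = C / pi = 171.5 / 3.141593 = 54.5901 ≈ 54.59 cm

54.59 cm


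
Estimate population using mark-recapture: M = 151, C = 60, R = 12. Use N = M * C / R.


N = M * C / R = 151 * 60 / 12 = 9060 / 12 = 755

755 individuals


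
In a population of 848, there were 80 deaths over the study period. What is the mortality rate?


Mortality rate = 80 / 848 = 0.094340 ≈ 0.0943

0.0943


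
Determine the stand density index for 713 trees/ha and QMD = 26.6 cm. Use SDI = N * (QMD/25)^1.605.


QMD/25 = 26.6/25 = 1.064
(1.064)^1.605 = exp(1.605 * ln(1.064)) = exp(1.605 * 0.0620354) = exp(0.0995668) = 1.10469
SDI = 713 * 1.10469 = 787.644 ≈ 788

788


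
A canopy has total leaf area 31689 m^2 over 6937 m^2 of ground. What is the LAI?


LAI = 31689 / 6937 = 4.5681 ≈ 4.57

4.57


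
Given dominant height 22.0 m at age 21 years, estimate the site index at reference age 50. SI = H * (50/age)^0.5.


50/21 = 2.38095
(2.38095)^0.5 = 1.54303
SI = 22.0 * 1.54303 = 33.9467 ≈ 33.9 m

33.9 m


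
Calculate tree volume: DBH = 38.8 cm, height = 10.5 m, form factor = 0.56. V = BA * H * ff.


(D/200)^2 = (38.8/200)^2 = 0.194^2 = 0.037636
BA = 3.141593 * 0.037636 = 0.118237 m^2
V = 0.118237 * 10.5 * 0.56 = 0.695234 ≈ 0.695 m^3

0.695 m^3


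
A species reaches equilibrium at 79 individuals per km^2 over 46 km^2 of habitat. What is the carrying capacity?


K = 79 * 46 = 3634 individuals

3634 individuals


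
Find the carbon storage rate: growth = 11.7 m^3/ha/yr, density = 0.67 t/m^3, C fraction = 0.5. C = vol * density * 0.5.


C = 11.7 * 0.67 * 0.5 = 3.9195 ≈ 3.92 t C/ha/yr

3.92 t C/ha/yr


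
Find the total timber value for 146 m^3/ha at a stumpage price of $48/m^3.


Value = 146 * 48 = $7008/ha

$7008/ha


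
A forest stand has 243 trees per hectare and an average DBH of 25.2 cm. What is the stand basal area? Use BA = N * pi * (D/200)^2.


(D/200)^2 = (25.2/200)^2 = 0.126^2 = 0.015876
Individual BA = 3.141593 * 0.015876 = 0.0498759 m^2
Stand BA = 243 * 0.0498759 = 12.1198 ≈ 12.12 m^2/ha

12.12 m^2/ha


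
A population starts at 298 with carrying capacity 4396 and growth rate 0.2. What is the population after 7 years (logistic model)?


(K - N0)/N0 = (4396 - 298)/298 = 4098/298 = 13.7517
r*t = 0.2 * 7 = 1.4; exp(-1.4) = 0.246597
13.7517 * 0.246597 = 3.39113
1 + 3.39113 = 4.39113
N = 4396 / 4.39113 = 1001.11 ≈ 1001

1001


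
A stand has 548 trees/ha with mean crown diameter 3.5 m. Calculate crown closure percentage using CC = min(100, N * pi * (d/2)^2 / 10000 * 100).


(d/2)^2 = (3.5/2)^2 = 1.75^2 = 3.0625
Crown area = 3.141593 * 3.0625 = 9.62113 m^2
N * area / 10000 * 100 = 548 * 9.62113 / 10000 * 100 = 52.7238
CC = min(100, 52.7238) = 52.7238 ≈ 52.7%

52.7%


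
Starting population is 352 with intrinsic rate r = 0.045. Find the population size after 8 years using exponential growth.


r*t = 0.045 * 8 = 0.36
exp(0.36) = 1.43333
N = 352 * 1.43333 = 504.532 ≈ 505

505


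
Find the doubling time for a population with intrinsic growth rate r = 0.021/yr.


td = ln(2) / 0.021 = 0.693147 / 0.021 = 33.0070 ≈ 33.0 years

33.0 years


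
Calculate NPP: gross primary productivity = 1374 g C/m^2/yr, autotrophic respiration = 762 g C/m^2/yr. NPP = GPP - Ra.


NPP = GPP - Ra = 1374 - 762 = 612 g C/m^2/yr

612 g C/m^2/yr


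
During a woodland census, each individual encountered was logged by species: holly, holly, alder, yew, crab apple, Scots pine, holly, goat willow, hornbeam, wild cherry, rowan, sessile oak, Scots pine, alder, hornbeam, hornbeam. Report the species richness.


Total individuals logged = 16
Distinct species (count of individuals): holly (3), alder (2), yew (1), crab apple (1), Scots pine (2), goat willow (1), hornbeam (3), wild cherry (1), rowan (1), sessile oak (1)
Species richness = number of distinct species = 10

10


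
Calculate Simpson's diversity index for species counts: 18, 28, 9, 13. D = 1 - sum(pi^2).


Total N = 18 + 28 + 9 + 13 = 68
Per-species terms:
  p = 18/68 = 0.264706; p^2 = 0.264706^2 = 0.070069
  p = 28/68 = 0.411765; p^2 = 0.411765^2 = 0.169550
  p = 9/68 = 0.132353; p^2 = 0.132353^2 = 0.017517
  p = 13/68 = 0.191176; p^2 = 0.191176^2 = 0.036548
sum(p^2) = 0.070069 + 0.169550 + 0.017517 + 0.036548 = 0.293684
D = 1 - 0.293684 = 0.706316 ≈ 0.7063

0.7063


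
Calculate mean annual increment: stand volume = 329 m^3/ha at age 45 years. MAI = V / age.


MAI = 329 / 45 = 7.3111 ≈ 7.31 m^3/ha/yr

7.31 m^3/ha/yr


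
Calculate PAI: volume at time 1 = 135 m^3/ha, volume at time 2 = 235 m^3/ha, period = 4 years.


PAI = (V2 - V1) / period = (235 - 135) / 4 = 100 / 4 = 25.00 m^3/ha/yr

25.00 m^3/ha/yr


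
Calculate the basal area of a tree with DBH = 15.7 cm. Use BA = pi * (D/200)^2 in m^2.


D/200 = 15.7/200 = 0.0785 m
(D/200)^2 = 0.0785^2 = 0.00616225
BA = 3.141593 * 0.00616225 = 0.0193593 ≈ 0.0194 m^2

0.0194 m^2


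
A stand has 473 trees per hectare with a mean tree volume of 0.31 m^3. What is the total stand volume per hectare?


V_stand = 473 * 0.31 = 146.63 ≈ 146.6 m^3/ha

146.6 m^3/ha


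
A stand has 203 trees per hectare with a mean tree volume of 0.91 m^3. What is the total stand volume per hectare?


V_stand = 203 * 0.91 = 184.73 ≈ 184.7 m^3/ha

184.7 m^3/ha


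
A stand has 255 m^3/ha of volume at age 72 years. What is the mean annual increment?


MAI = 255 / 72 = 3.5417 ≈ 3.54 m^3/ha/yr

3.54 m^3/ha/yr


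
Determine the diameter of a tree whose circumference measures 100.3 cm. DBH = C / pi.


DBH = C / pi = 100.3 / 3.141593 = 31.9265 ≈ 31.93 cm

31.93 cm


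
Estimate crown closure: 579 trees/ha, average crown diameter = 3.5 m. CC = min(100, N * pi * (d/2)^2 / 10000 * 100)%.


(d/2)^2 = (3.5/2)^2 = 1.75^2 = 3.0625
Crown area = 3.141593 * 3.0625 = 9.62113 m^2
N * area / 10000 * 100 = 579 * 9.62113 / 10000 * 100 = 55.7063
CC = min(100, 55.7063) = 55.7063 ≈ 55.7%

55.7%


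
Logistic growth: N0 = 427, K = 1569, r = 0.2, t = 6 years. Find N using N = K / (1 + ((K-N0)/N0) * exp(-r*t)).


(K - N0)/N0 = (1569 - 427)/427 = 1142/427 = 2.67447
r*t = 0.2 * 6 = 1.2; exp(-1.2) = 0.301194
2.67447 * 0.301194 = 0.805534
1 + 0.805534 = 1.80553
N = 1569 / 1.80553 = 868.997 ≈ 869

869


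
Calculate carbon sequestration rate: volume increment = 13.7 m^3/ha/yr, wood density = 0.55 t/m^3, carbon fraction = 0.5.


C = 13.7 * 0.55 * 0.5 = 3.7675 ≈ 3.77 t C/ha/yr

3.77 t C/ha/yr


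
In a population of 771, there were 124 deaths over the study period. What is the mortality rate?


Mortality rate = 124 / 771 = 0.160830 ≈ 0.1608

0.1608


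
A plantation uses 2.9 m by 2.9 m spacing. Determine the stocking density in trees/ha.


N = 10000 / 2.9^2 = 10000 / 8.41 = 1189.06 ≈ 1189 trees/ha

1189 trees/ha


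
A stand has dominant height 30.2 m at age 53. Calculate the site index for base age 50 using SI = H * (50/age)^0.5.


50/53 = 0.943396
(0.943396)^0.5 = 0.971286
SI = 30.2 * 0.971286 = 29.3328 ≈ 29.3 m

29.3 m


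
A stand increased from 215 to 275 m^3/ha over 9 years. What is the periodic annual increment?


PAI = (V2 - V1) / period = (275 - 215) / 9 = 60 / 9 = 6.6667 ≈ 6.67 m^3/ha/yr

6.67 m^3/ha/yr


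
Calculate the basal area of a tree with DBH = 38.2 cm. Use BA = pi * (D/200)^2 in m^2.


D/200 = 38.2/200 = 0.191 m
(D/200)^2 = 0.191^2 = 0.036481
BA = 3.141593 * 0.036481 = 0.114608 ≈ 0.1146 m^2

0.1146 m^2


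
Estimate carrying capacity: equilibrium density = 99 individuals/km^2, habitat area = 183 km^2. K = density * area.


K = 99 * 183 = 18117 individuals

18117 individuals


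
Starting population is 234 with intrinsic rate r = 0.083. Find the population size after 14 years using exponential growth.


r*t = 0.083 * 14 = 1.162
exp(1.162) = 3.19632
N = 234 * 3.19632 = 747.939 ≈ 748

748


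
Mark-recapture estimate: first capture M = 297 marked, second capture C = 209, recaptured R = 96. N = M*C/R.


N = M * C / R = 297 * 209 / 96 = 62073 / 96 = 646.59 ≈ 647

647 individuals


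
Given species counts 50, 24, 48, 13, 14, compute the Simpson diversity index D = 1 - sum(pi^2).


Total N = 50 + 24 + 48 + 13 + 14 = 149
Per-species terms:
  p = 50/149 = 0.335570; p^2 = 0.335570^2 = 0.112607
  p = 24/149 = 0.161074; p^2 = 0.161074^2 = 0.025945
  p = 48/149 = 0.322148; p^2 = 0.322148^2 = 0.103779
  p = 13/149 = 0.087248; p^2 = 0.087248^2 = 0.007612
  p = 14/149 = 0.093960; p^2 = 0.093960^2 = 0.008828
sum(p^2) = 0.112607 + 0.025945 + 0.103779 + 0.007612 + 0.008828 = 0.258771
D = 1 - 0.258771 = 0.741229 ≈ 0.7412

0.7412


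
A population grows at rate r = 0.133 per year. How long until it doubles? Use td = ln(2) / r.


td = ln(2) / 0.133 = 0.693147 / 0.133 = 5.21163 ≈ 5.2 years

5.2 years


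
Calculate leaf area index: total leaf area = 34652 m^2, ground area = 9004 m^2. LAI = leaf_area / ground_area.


LAI = 34652 / 9004 = 3.8485 ≈ 3.85

3.85


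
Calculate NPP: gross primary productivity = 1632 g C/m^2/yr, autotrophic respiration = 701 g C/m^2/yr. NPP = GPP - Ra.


NPP = GPP - Ra = 1632 - 701 = 931 g C/m^2/yr

931 g C/m^2/yr


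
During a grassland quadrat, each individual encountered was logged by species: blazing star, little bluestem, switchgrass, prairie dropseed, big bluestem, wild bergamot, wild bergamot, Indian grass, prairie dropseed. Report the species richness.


Total individuals logged = 9
Distinct species (count of individuals): blazing star (1), little bluestem (1), switchgrass (1), prairie dropseed (2), big bluestem (1), wild bergamot (2), Indian grass (1)
Species richness = number of distinct species = 7

7


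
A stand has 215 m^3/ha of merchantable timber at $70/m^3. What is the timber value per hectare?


Value = 215 * 70 = $15050/ha

$15050/ha


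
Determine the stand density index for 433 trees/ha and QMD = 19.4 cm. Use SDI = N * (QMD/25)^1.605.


QMD/25 = 19.4/25 = 0.776
(0.776)^1.605 = exp(1.605 * ln(0.776)) = exp(1.605 * (-0.253603)) = exp(-0.407033) = 0.665622
SDI = 433 * 0.665622 = 288.214 ≈ 288

288


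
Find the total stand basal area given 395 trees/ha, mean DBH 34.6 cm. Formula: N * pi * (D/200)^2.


(D/200)^2 = (34.6/200)^2 = 0.173^2 = 0.029929
Individual BA = 3.141593 * 0.029929 = 0.0940247 m^2
Stand BA = 395 * 0.0940247 = 37.1398 ≈ 37.14 m^2/ha

37.14 m^2/ha


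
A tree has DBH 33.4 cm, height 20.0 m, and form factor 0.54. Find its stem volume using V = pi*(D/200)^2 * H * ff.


(D/200)^2 = (33.4/200)^2 = 0.167^2 = 0.027889
BA = 3.141593 * 0.027889 = 0.0876159 m^2
V = 0.0876159 * 20.0 * 0.54 = 0.946252 ≈ 0.946 m^3

0.946 m^3


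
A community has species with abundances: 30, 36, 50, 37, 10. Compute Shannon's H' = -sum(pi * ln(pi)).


Total N = 30 + 36 + 50 + 37 + 10 = 163
Per-species terms:
  p = 30/163 = 0.184049; ln(p) = -1.692553; p*ln(p) = 0.184049 * (-1.692553) = -0.311513
  p = 36/163 = 0.220859; ln(p) = -1.510231; p*ln(p) = 0.220859 * (-1.510231) = -0.333548
  p = 50/163 = 0.306748; ln(p) = -1.181729; p*ln(p) = 0.306748 * (-1.181729) = -0.362493
  p = 37/163 = 0.226994; ln(p) = -1.482832; p*ln(p) = 0.226994 * (-1.482832) = -0.336594
  p = 10/163 = 0.061350; ln(p) = -2.791160; p*ln(p) = 0.061350 * (-2.791160) = -0.171238
sum(p*ln(p)) = (-0.311513) + (-0.333548) + (-0.362493) + (-0.336594) + (-0.171238) = -1.515386
H' = -(-1.515386) = 1.515386 ≈ 1.5154

1.5154


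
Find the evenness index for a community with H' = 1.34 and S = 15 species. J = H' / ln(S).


ln(15) = 2.70805
J = H' / ln(S) = 1.34 / 2.70805 = 0.494821 ≈ 0.4948

0.4948


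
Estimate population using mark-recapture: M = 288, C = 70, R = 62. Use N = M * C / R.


N = M * C / R = 288 * 70 / 62 = 20160 / 62 = 325.16 ≈ 325

325 individuals


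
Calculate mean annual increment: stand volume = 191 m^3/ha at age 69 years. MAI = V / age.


MAI = 191 / 69 = 2.7681 ≈ 2.77 m^3/ha/yr

2.77 m^3/ha/yr


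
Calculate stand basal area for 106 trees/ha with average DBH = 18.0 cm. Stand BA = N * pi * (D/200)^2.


(D/200)^2 = (18.0/200)^2 = 0.09^2 = 0.0081
Individual BA = 3.141593 * 0.0081 = 0.0254469 m^2
Stand BA = 106 * 0.0254469 = 2.69737 ≈ 2.70 m^2/ha

2.70 m^2/ha


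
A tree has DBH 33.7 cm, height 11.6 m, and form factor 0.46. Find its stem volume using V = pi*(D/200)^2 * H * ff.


(D/200)^2 = (33.7/200)^2 = 0.1685^2 = 0.02839225
BA = 3.141593 * 0.02839225 = 0.0891969 m^2
V = 0.0891969 * 11.6 * 0.46 = 0.475955 ≈ 0.476 m^3

0.476 m^3


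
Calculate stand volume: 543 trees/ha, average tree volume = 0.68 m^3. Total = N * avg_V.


V_stand = 543 * 0.68 = 369.24 ≈ 369.2 m^3/ha

369.2 m^3/ha


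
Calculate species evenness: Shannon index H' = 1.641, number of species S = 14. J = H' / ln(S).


ln(14) = 2.63906
J = H' / ln(S) = 1.641 / 2.63906 = 0.621812 ≈ 0.6218

0.6218


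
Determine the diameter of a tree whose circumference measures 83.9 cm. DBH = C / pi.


DBH = C / pi = 83.9 / 3.141593 = 26.7062 ≈ 26.71 cm

26.71 cm


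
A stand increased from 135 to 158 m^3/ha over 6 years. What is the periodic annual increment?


PAI = (V2 - V1) / period = (158 - 135) / 6 = 23 / 6 = 3.8333 ≈ 3.83 m^3/ha/yr

3.83 m^3/ha/yr


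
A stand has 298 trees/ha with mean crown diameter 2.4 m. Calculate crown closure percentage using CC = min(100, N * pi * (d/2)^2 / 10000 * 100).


(d/2)^2 = (2.4/2)^2 = 1.2^2 = 1.44
Crown area = 3.141593 * 1.44 = 4.52389 m^2
N * area / 10000 * 100 = 298 * 4.52389 / 10000 * 100 = 13.4812
CC = min(100, 13.4812) = 13.4812 ≈ 13.5%

13.5%


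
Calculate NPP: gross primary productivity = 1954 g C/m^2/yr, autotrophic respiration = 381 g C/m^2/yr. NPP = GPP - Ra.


NPP = GPP - Ra = 1954 - 381 = 1573 g C/m^2/yr

1573 g C/m^2/yr


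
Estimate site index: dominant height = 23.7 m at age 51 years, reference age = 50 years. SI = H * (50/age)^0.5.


50/51 = 0.980392
(0.980392)^0.5 = 0.990147
SI = 23.7 * 0.990147 = 23.4665 ≈ 23.5 m

23.5 m


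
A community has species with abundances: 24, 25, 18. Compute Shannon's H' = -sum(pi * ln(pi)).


Total N = 24 + 25 + 18 = 67
Per-species terms:
  p = 24/67 = 0.358209; ln(p) = -1.026639; p*ln(p) = 0.358209 * (-1.026639) = -0.367751
  p = 25/67 = 0.373134; ln(p) = -0.985818; p*ln(p) = 0.373134 * (-0.985818) = -0.367842
  p = 18/67 = 0.268657; ln(p) = -1.314320; p*ln(p) = 0.268657 * (-1.314320) = -0.353101
sum(p*ln(p)) = (-0.367751) + (-0.367842) + (-0.353101) = -1.088694
H' = -(-1.088694) = 1.088694 ≈ 1.0887

1.0887


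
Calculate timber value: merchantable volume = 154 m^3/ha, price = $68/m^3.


Value = 154 * 68 = $10472/ha

$10472/ha


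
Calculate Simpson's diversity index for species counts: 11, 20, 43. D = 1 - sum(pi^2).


Total N = 11 + 20 + 43 = 74
Per-species terms:
  p = 11/74 = 0.148649; p^2 = 0.148649^2 = 0.022097
  p = 20/74 = 0.270270; p^2 = 0.270270^2 = 0.073046
  p = 43/74 = 0.581081; p^2 = 0.581081^2 = 0.337655
sum(p^2) = 0.022097 + 0.073046 + 0.337655 = 0.432798
D = 1 - 0.432798 = 0.567202 ≈ 0.5672

0.5672


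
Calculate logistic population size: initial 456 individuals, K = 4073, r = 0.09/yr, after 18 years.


(K - N0)/N0 = (4073 - 456)/456 = 3617/456 = 7.93202
r*t = 0.09 * 18 = 1.62; exp(-1.62) = 0.197899
7.93202 * 0.197899 = 1.56974
1 + 1.56974 = 2.56974
N = 4073 / 2.56974 = 1584.99 ≈ 1585

1585


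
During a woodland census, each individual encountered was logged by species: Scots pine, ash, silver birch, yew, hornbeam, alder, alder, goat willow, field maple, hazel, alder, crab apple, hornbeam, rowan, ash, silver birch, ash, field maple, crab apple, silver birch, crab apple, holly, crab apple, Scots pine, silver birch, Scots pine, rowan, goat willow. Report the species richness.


Total individuals logged = 28
Distinct species (count of individuals): Scots pine (3), ash (3), silver birch (4), yew (1), hornbeam (2), alder (3), goat willow (2), field maple (2), hazel (1), crab apple (4), rowan (2), holly (1)
Species richness = number of distinct species = 12

12


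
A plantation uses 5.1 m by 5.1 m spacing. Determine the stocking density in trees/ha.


N = 10000 / 5.1^2 = 10000 / 26.01 = 384.468 ≈ 384 trees/ha

384 trees/ha


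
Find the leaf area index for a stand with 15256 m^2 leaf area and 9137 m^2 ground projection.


LAI = 15256 / 9137 = 1.6697 ≈ 1.67

1.67


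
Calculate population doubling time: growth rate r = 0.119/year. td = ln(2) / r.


td = ln(2) / 0.119 = 0.693147 / 0.119 = 5.82476 ≈ 5.8 years

5.8 years


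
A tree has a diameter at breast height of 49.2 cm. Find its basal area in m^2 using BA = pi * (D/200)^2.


D/200 = 49.2/200 = 0.246 m
(D/200)^2 = 0.246^2 = 0.060516
BA = 3.141593 * 0.060516 = 0.190117 ≈ 0.1901 m^2

0.1901 m^2


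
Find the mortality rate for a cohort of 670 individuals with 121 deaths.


Mortality rate = 121 / 670 = 0.180597 ≈ 0.1806

0.1806


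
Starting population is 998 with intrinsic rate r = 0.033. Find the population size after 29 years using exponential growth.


r*t = 0.033 * 29 = 0.957
exp(0.957) = 2.60387
N = 998 * 2.60387 = 2598.66 ≈ 2599

2599


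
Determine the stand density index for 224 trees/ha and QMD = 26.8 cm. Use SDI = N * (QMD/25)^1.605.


QMD/25 = 26.8/25 = 1.072
(1.072)^1.605 = exp(1.605 * ln(1.072)) = exp(1.605 * 0.0695261) = exp(0.111589) = 1.11805
SDI = 224 * 1.11805 = 250.443 ≈ 250

250


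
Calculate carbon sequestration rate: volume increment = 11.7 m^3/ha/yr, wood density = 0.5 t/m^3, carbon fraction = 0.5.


C = 11.7 * 0.5 * 0.5 = 2.925 ≈ 2.93 t C/ha/yr

2.93 t C/ha/yr


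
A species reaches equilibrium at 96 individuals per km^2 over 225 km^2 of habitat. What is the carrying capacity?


K = 96 * 225 = 21600 individuals

21600 individuals


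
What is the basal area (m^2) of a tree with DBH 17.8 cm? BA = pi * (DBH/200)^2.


D/200 = 17.8/200 = 0.089 m
(D/200)^2 = 0.089^2 = 0.007921
BA = 3.141593 * 0.007921 = 0.0248846 ≈ 0.0249 m^2

0.0249 m^2


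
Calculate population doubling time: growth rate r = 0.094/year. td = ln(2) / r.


td = ln(2) / 0.094 = 0.693147 / 0.094 = 7.37390 ≈ 7.4 years

7.4 years


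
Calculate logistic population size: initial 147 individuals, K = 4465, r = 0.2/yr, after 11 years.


(K - N0)/N0 = (4465 - 147)/147 = 4318/147 = 29.3741
r*t = 0.2 * 11 = 2.2; exp(-2.2) = 0.110803
29.3741 * 0.110803 = 3.25474
1 + 3.25474 = 4.25474
N = 4465 / 4.25474 = 1049.42 ≈ 1049

1049


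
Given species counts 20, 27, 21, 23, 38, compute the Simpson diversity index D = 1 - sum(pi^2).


Total N = 20 + 27 + 21 + 23 + 38 = 129
Per-species terms:
  p = 20/129 = 0.155039; p^2 = 0.155039^2 = 0.024037
  p = 27/129 = 0.209302; p^2 = 0.209302^2 = 0.043807
  p = 21/129 = 0.162791; p^2 = 0.162791^2 = 0.026501
  p = 23/129 = 0.178295; p^2 = 0.178295^2 = 0.031789
  p = 38/129 = 0.294574; p^2 = 0.294574^2 = 0.086774
sum(p^2) = 0.024037 + 0.043807 + 0.026501 + 0.031789 + 0.086774 = 0.212908
D = 1 - 0.212908 = 0.787092 ≈ 0.7871

0.7871


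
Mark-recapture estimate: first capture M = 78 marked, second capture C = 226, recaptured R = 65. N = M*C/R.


N = M * C / R = 78 * 226 / 65 = 17628 / 65 = 271.20 ≈ 271

271 individuals


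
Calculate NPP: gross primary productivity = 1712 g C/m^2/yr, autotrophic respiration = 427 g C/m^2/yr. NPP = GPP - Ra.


NPP = GPP - Ra = 1712 - 427 = 1285 g C/m^2/yr

1285 g C/m^2/yr


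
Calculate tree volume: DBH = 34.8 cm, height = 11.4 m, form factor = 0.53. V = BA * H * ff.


(D/200)^2 = (34.8/200)^2 = 0.174^2 = 0.030276
BA = 3.141593 * 0.030276 = 0.0951149 m^2
V = 0.0951149 * 11.4 * 0.53 = 0.574684 ≈ 0.575 m^3

0.575 m^3


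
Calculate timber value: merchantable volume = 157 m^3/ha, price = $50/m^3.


Value = 157 * 50 = $7850/ha

$7850/ha


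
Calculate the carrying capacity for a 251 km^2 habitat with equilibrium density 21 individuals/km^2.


K = 21 * 251 = 5271 individuals

5271 individuals


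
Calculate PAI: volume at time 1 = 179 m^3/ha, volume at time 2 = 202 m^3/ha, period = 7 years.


PAI = (V2 - V1) / period = (202 - 179) / 7 = 23 / 7 = 3.2857 ≈ 3.29 m^3/ha/yr

3.29 m^3/ha/yr


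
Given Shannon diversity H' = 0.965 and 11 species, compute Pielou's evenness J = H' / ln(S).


ln(11) = 2.39790
J = H' / ln(S) = 0.965 / 2.39790 = 0.402435 ≈ 0.4024

0.4024


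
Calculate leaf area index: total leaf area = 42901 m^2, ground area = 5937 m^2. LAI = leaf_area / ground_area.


LAI = 42901 / 5937 = 7.2260 ≈ 7.23

7.23


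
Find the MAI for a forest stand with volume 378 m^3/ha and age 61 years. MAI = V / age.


MAI = 378 / 61 = 6.1967 ≈ 6.20 m^3/ha/yr

6.20 m^3/ha/yr


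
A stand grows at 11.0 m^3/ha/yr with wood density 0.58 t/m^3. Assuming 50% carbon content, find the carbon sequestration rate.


C = 11.0 * 0.58 * 0.5 = 3.19 t C/ha/yr

3.19 t C/ha/yr


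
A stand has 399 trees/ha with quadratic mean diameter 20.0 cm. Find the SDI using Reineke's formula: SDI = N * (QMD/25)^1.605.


QMD/25 = 20.0/25 = 0.8
(0.8)^1.605 = exp(1.605 * ln(0.8)) = exp(1.605 * (-0.223144)) = exp(-0.358146) = 0.698971
SDI = 399 * 0.698971 = 278.889 ≈ 279

279


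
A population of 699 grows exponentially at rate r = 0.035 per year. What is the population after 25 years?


r*t = 0.035 * 25 = 0.875
exp(0.875) = 2.39888
N = 699 * 2.39888 = 1676.82 ≈ 1677

1677


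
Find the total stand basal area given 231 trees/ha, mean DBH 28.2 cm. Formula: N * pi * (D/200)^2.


(D/200)^2 = (28.2/200)^2 = 0.141^2 = 0.019881
Individual BA = 3.141593 * 0.019881 = 0.0624580 m^2
Stand BA = 231 * 0.0624580 = 14.4278 ≈ 14.43 m^2/ha

14.43 m^2/ha


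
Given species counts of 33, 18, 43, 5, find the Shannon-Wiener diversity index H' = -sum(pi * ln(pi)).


Total N = 33 + 18 + 43 + 5 = 99
Per-species terms:
  p = 33/99 = 0.333333; ln(p) = -1.098613; p*ln(p) = 0.333333 * (-1.098613) = -0.366204
  p = 18/99 = 0.181818; ln(p) = -1.704749; p*ln(p) = 0.181818 * (-1.704749) = -0.309954
  p = 43/99 = 0.434343; ln(p) = -0.833921; p*ln(p) = 0.434343 * (-0.833921) = -0.362208
  p = 5/99 = 0.050505; ln(p) = -2.985683; p*ln(p) = 0.050505 * (-2.985683) = -0.150792
sum(p*ln(p)) = (-0.366204) + (-0.309954) + (-0.362208) + (-0.150792) = -1.189158
H' = -(-1.189158) = 1.189158 ≈ 1.1892

1.1892


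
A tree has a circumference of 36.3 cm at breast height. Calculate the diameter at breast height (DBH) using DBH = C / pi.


DBH = C / pi = 36.3 / 3.141593 = 11.5546 ≈ 11.55 cm

11.55 cm


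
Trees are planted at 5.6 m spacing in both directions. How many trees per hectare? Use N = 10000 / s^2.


N = 10000 / 5.6^2 = 10000 / 31.36 = 318.878 ≈ 319 trees/ha

319 trees/ha


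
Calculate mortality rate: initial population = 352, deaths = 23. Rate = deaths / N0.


Mortality rate = 23 / 352 = 0.065341 ≈ 0.0653

0.0653


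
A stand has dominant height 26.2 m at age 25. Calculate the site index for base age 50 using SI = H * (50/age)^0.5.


50/25 = 2.00000
(2.00000)^0.5 = 1.41421
SI = 26.2 * 1.41421 = 37.0523 ≈ 37.1 m

37.1 m


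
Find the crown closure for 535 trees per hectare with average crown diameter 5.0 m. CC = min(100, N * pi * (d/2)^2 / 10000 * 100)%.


(d/2)^2 = (5.0/2)^2 = 2.5^2 = 6.25
Crown area = 3.141593 * 6.25 = 19.6350 m^2
N * area / 10000 * 100 = 535 * 19.6350 / 10000 * 100 = 105.047
CC = min(100, 105.047) = 100%

100%


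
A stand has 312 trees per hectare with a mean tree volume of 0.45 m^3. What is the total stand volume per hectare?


V_stand = 312 * 0.45 = 140.4 m^3/ha

140.4 m^3/ha


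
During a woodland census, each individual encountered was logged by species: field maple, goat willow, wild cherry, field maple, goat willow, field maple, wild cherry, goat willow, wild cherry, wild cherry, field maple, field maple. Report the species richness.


Total individuals logged = 12
Distinct species (count of individuals): field maple (5), goat willow (3), wild cherry (4)
Species richness = number of distinct species = 3

3


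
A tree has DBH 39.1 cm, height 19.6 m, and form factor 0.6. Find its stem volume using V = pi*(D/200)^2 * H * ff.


(D/200)^2 = (39.1/200)^2 = 0.1955^2 = 0.03822025
BA = 3.141593 * 0.03822025 = 0.120072 m^2
V = 0.120072 * 19.6 * 0.6 = 1.41205 ≈ 1.412 m^3

1.412 m^3


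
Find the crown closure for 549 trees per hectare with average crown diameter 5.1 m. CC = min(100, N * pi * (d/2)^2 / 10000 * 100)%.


(d/2)^2 = (5.1/2)^2 = 2.55^2 = 6.5025
Crown area = 3.141593 * 6.5025 = 20.4282 m^2
N * area / 10000 * 100 = 549 * 20.4282 / 10000 * 100 = 112.151
CC = min(100, 112.151) = 100%

100%


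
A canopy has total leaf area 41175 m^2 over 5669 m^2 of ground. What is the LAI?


LAI = 41175 / 5669 = 7.2632 ≈ 7.26

7.26


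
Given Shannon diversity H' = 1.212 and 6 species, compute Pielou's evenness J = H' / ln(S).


ln(6) = 1.79176
J = H' / ln(S) = 1.212 / 1.79176 = 0.676430 ≈ 0.6764

0.6764


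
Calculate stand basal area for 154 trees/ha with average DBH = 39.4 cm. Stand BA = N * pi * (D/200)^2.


(D/200)^2 = (39.4/200)^2 = 0.197^2 = 0.038809
Individual BA = 3.141593 * 0.038809 = 0.121922 m^2
Stand BA = 154 * 0.121922 = 18.7760 ≈ 18.78 m^2/ha

18.78 m^2/ha


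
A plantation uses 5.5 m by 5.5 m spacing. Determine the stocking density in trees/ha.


N = 10000 / 5.5^2 = 10000 / 30.25 = 330.579 ≈ 331 trees/ha

331 trees/ha


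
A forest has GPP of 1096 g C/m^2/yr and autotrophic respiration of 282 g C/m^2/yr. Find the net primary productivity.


NPP = GPP - Ra = 1096 - 282 = 814 g C/m^2/yr

814 g C/m^2/yr


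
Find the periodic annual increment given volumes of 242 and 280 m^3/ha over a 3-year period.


PAI = (V2 - V1) / period = (280 - 242) / 3 = 38 / 3 = 12.6667 ≈ 12.67 m^3/ha/yr

12.67 m^3/ha/yr


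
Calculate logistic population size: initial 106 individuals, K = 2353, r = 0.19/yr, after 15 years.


(K - N0)/N0 = (2353 - 106)/106 = 2247/106 = 21.1981
r*t = 0.19 * 15 = 2.85; exp(-2.85) = 0.0578443
21.1981 * 0.0578443 = 1.22619
1 + 1.22619 = 2.22619
N = 2353 / 2.22619 = 1056.96 ≈ 1057

1057


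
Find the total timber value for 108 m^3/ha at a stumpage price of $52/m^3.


Value = 108 * 52 = $5616/ha

$5616/ha


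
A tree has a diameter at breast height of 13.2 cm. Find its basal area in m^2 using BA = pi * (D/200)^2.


D/200 = 13.2/200 = 0.066 m
(D/200)^2 = 0.066^2 = 0.004356
BA = 3.141593 * 0.004356 = 0.0136848 ≈ 0.0137 m^2

0.0137 m^2


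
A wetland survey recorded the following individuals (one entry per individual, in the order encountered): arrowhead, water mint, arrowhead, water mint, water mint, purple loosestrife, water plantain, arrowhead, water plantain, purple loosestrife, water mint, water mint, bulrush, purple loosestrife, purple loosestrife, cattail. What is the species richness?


Total individuals logged = 16
Distinct species (count of individuals): arrowhead (3), water mint (5), purple loosestrife (4), water plantain (2), bulrush (1), cattail (1)
Species richness = number of distinct species = 6

6


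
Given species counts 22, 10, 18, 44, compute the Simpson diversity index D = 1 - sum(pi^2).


Total N = 22 + 10 + 18 + 44 = 94
Per-species terms:
  p = 22/94 = 0.234043; p^2 = 0.234043^2 = 0.054776
  p = 10/94 = 0.106383; p^2 = 0.106383^2 = 0.011317
  p = 18/94 = 0.191489; p^2 = 0.191489^2 = 0.036668
  p = 44/94 = 0.468085; p^2 = 0.468085^2 = 0.219104
sum(p^2) = 0.054776 + 0.011317 + 0.036668 + 0.219104 = 0.321865
D = 1 - 0.321865 = 0.678135 ≈ 0.6781

0.6781


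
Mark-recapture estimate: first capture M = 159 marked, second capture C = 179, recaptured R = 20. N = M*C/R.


N = M * C / R = 159 * 179 / 20 = 28461 / 20 = 1423.05 ≈ 1423

1423 individuals


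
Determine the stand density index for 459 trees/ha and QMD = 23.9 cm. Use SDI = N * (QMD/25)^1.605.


QMD/25 = 23.9/25 = 0.956
(0.956)^1.605 = exp(1.605 * ln(0.956)) = exp(1.605 * (-0.0449974)) = exp(-0.0722208) = 0.930325
SDI = 459 * 0.930325 = 427.019 ≈ 427

427


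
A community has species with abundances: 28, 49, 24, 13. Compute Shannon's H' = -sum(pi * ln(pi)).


Total N = 28 + 49 + 24 + 13 = 114
Per-species terms:
  p = 28/114 = 0.245614; ln(p) = -1.403994; p*ln(p) = 0.245614 * (-1.403994) = -0.344841
  p = 49/114 = 0.429825; ln(p) = -0.844377; p*ln(p) = 0.429825 * (-0.844377) = -0.362934
  p = 24/114 = 0.210526; ln(p) = -1.558146; p*ln(p) = 0.210526 * (-1.558146) = -0.328030
  p = 13/114 = 0.114035; ln(p) = -2.171250; p*ln(p) = 0.114035 * (-2.171250) = -0.247598
sum(p*ln(p)) = (-0.344841) + (-0.362934) + (-0.328030) + (-0.247598) = -1.283403
H' = -(-1.283403) = 1.283403 ≈ 1.2834

1.2834


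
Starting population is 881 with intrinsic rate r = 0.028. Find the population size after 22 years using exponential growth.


r*t = 0.028 * 22 = 0.616
exp(0.616) = 1.85151
N = 881 * 1.85151 = 1631.18 ≈ 1631

1631


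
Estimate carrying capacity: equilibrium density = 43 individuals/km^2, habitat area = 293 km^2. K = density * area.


K = 43 * 293 = 12599 individuals

12599 individuals


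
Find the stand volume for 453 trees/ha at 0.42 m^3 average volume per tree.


V_stand = 453 * 0.42 = 190.26 ≈ 190.3 m^3/ha

190.3 m^3/ha


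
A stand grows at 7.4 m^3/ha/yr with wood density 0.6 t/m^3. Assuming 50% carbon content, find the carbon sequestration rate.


C = 7.4 * 0.6 * 0.5 = 2.22 t C/ha/yr

2.22 t C/ha/yr


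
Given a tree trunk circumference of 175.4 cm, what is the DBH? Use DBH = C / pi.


DBH = C / pi = 175.4 / 3.141593 = 55.8315 ≈ 55.83 cm

55.83 cm


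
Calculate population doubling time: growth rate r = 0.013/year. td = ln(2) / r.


td = ln(2) / 0.013 = 0.693147 / 0.013 = 53.3190 ≈ 53.3 years

53.3 years


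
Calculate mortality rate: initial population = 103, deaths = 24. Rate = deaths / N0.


Mortality rate = 24 / 103 = 0.233010 ≈ 0.2330

0.2330


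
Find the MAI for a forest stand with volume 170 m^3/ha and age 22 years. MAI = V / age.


MAI = 170 / 22 = 7.7273 ≈ 7.73 m^3/ha/yr

7.73 m^3/ha/yr


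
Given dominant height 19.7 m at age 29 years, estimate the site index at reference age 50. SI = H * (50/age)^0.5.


50/29 = 1.72414
(1.72414)^0.5 = 1.31307
SI = 19.7 * 1.31307 = 25.8675 ≈ 25.9 m

25.9 m


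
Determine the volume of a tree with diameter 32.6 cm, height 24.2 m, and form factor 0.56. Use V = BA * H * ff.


(D/200)^2 = (32.6/200)^2 = 0.163^2 = 0.026569
BA = 3.141593 * 0.026569 = 0.0834690 m^2
V = 0.0834690 * 24.2 * 0.56 = 1.13117 ≈ 1.131 m^3

1.131 m^3


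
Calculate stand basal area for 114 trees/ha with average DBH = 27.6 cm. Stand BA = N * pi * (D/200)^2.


(D/200)^2 = (27.6/200)^2 = 0.138^2 = 0.019044
Individual BA = 3.141593 * 0.019044 = 0.0598285 m^2
Stand BA = 114 * 0.0598285 = 6.82045 ≈ 6.82 m^2/ha

6.82 m^2/ha


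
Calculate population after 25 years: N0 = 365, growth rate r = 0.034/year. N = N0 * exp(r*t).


r*t = 0.034 * 25 = 0.85
exp(0.85) = 2.33965
N = 365 * 2.33965 = 853.972 ≈ 854

854


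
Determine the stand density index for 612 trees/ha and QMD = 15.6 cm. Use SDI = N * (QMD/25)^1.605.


QMD/25 = 15.6/25 = 0.624
(0.624)^1.605 = exp(1.605 * ln(0.624)) = exp(1.605 * (-0.471605)) = exp(-0.756926) = 0.469106
SDI = 612 * 0.469106 = 287.093 ≈ 287

287


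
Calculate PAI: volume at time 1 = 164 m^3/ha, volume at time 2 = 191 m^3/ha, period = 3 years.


PAI = (V2 - V1) / period = (191 - 164) / 3 = 27 / 3 = 9.00 m^3/ha/yr

9.00 m^3/ha/yr


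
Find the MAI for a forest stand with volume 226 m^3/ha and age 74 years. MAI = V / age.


MAI = 226 / 74 = 3.0541 ≈ 3.05 m^3/ha/yr

3.05 m^3/ha/yr


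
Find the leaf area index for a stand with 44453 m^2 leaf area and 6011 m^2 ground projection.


LAI = 44453 / 6011 = 7.3953 ≈ 7.40

7.40


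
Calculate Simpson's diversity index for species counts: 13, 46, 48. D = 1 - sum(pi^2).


Total N = 13 + 46 + 48 = 107
Per-species terms:
  p = 13/107 = 0.121495; p^2 = 0.121495^2 = 0.014761
  p = 46/107 = 0.429907; p^2 = 0.429907^2 = 0.184820
  p = 48/107 = 0.448598; p^2 = 0.448598^2 = 0.201240
sum(p^2) = 0.014761 + 0.184820 + 0.201240 = 0.400821
D = 1 - 0.400821 = 0.599179 ≈ 0.5992

0.5992


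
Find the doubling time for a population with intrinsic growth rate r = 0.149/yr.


td = ln(2) / 0.149 = 0.693147 / 0.149 = 4.65199 ≈ 4.7 years

4.7 years


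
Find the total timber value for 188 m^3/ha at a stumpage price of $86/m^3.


Value = 188 * 86 = $16168/ha

$16168/ha


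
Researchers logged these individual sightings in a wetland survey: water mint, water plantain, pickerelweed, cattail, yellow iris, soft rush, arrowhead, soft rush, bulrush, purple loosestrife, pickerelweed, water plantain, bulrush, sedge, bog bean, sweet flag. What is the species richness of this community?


Total individuals logged = 16
Distinct species (count of individuals): water mint (1), water plantain (2), pickerelweed (2), cattail (1), yellow iris (1), soft rush (2), arrowhead (1), bulrush (2), purple loosestrife (1), sedge (1), bog bean (1), sweet flag (1)
Species richness = number of distinct species = 12

12


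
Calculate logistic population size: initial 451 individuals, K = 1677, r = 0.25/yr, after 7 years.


(K - N0)/N0 = (1677 - 451)/451 = 1226/451 = 2.71840
r*t = 0.25 * 7 = 1.75; exp(-1.75) = 0.173774
2.71840 * 0.173774 = 0.472387
1 + 0.472387 = 1.47239
N = 1677 / 1.47239 = 1138.96 ≈ 1139

1139


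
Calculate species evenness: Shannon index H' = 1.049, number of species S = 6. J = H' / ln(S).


ln(6) = 1.79176
J = H' / ln(S) = 1.049 / 1.79176 = 0.585458 ≈ 0.5855

0.5855


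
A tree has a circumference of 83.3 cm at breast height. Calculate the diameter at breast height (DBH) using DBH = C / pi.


DBH = C / pi = 83.3 / 3.141593 = 26.5152 ≈ 26.52 cm

26.52 cm


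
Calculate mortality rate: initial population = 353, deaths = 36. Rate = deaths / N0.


Mortality rate = 36 / 353 = 0.101983 ≈ 0.1020

0.1020


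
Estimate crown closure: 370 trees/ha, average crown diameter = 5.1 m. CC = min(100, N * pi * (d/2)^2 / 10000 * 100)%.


(d/2)^2 = (5.1/2)^2 = 2.55^2 = 6.5025
Crown area = 3.141593 * 6.5025 = 20.4282 m^2
N * area / 10000 * 100 = 370 * 20.4282 / 10000 * 100 = 75.5843
CC = min(100, 75.5843) = 75.5843 ≈ 75.6%

75.6%
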